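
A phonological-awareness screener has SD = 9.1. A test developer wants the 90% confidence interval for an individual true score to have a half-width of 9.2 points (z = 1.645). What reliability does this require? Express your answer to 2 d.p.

SEM needed = half-width / z = 9.2/1.645 ≈ 5.593
r = 1 − (SEM / SD)² = 1 − (5.593 / 9.1)² ≈ 1 − 0.378 ≈ 0.622

0.62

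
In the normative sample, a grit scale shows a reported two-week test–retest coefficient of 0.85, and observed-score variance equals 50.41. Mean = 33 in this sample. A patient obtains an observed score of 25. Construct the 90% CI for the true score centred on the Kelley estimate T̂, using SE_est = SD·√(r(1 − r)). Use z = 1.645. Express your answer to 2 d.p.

[22.03, 30.37]

SD = √50.41 = 7.10000
T̂ = 0.85000(25) + 0.15000(33) ≃ 26.20000
SE_est = 7.10000·√[r(1 − r)] ≃ 2.53521
CI = 26.20000 ± 1.645 · 2.53521 → [22.02958, 30.37042]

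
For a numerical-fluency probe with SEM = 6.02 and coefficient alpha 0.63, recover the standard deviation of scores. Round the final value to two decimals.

9.90

σ = SEM·(1 − r)^(−1/2) ≈ 6.02*1.6440 ≈ 9.8968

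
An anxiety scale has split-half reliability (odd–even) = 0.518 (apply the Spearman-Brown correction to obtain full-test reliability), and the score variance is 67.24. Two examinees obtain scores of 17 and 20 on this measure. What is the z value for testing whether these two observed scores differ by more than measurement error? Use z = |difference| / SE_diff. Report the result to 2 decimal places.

0.46

σ = 67.24^(1/2) = 8.2000
r_full = 2·0.518 / (1 + 0.518) ≈ 0.6825
SEM = 8.2000 · √(1 − 0.6825) = 8.2000 · √0.3175 ≈ 8.2000 · 0.5635 ≈ 4.6206
SE_diff = SEM · √2 ≈ 4.6206 · 1.4142 ≈ 6.5346
z = 3 / 6.5346 ≈ 0.4591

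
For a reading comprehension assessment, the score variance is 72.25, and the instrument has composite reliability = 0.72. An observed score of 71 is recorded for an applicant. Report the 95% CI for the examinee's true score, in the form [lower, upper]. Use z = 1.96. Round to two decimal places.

[62.18, 79.82]

SD = √72.25 ≈ 8.500
SEM = 8.500 * √(1 − 0.720) = 8.500 * √0.280 ≈ 8.500 * 0.529 ≈ 4.498
Half-width = 1.96*4.498 ≈ 8.816
CI = 71 ± 8.816 → [62.184, 79.816]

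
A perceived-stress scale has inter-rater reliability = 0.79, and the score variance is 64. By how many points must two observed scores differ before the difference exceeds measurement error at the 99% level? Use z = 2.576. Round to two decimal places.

13.36

SD = √64 = 8.000
SEM = 8.000·√(1 − 0.790) ≃ 3.666
SE_diff = SEM · √2 ≃ 3.666 · 1.414 ≃ 5.185
Smallest detectable difference = 2.576·5.185 ≃ 13.356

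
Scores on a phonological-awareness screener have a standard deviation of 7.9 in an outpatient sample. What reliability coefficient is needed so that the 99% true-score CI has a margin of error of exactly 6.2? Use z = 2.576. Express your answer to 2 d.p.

0.91

Required SEM = 6.2 / 2.576 ≈ 2.40683
r = 1 − (SEM / SD)² = 1 − (2.40683 / 7.9)² ≈ 1 − 0.09282 ≈ 0.90718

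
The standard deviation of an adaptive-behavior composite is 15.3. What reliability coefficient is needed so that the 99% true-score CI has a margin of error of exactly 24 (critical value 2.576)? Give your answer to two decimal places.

0.63

Required SEM = 24 / 2.576 ≈ 9.317
Required reliability = 1 − (SEM/SD)² = 1 − 0.371 ≈ 0.629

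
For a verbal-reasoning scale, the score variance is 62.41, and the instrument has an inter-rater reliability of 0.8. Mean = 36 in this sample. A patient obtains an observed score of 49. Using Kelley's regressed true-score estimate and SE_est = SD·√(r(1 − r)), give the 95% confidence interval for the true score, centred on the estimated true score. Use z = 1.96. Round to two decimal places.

SD = √62.41 = 7.9000
Estimated true score = 0.8000×49 + (1 − 0.8000)×36 ≈ 46.4000
SE_est = SD × √(r(1 − r)) = 7.9000 × √0.1600 ≈ 7.9000 × 0.4000 ≈ 3.1600
95% CI: 46.4000 ± 6.1936 ≈ (40.2064, 52.5936)

[40.21, 52.59]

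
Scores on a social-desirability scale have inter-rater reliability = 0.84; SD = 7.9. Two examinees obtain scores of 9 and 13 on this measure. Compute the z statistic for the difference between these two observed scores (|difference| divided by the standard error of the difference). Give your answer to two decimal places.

SEM = 7.900×√(1 − 0.840) ≈ 3.160
SE_diff = SEM × √2 ≈ 3.160 × 1.414 ≈ 4.469
z = 4 / 4.469 ≈ 0.895

0.90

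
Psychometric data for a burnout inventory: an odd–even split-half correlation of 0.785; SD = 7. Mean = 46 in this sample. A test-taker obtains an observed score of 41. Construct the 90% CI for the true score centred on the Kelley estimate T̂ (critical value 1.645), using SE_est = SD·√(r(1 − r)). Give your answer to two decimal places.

[37.85, 45.35]

Full-length reliability (Spearman-Brown) = 2(0.785)/(1+0.785) ≃ 0.87955
T̂ = 0.87955(41) + 0.12045(46) ≃ 41.60224
SE_est = SD · √(r(1 − r)) = 7.00000 · √0.10594 ≃ 7.00000 · 0.32548 ≃ 2.27839
90% CI: 41.60224 ± 3.74796 ≃ (37.85428, 45.35020)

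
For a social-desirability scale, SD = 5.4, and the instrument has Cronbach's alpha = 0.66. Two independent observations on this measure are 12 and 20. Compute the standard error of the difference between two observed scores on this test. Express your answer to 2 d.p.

4.45

SEM = 5.400 * √(1 − 0.660) = 5.400 * √0.340 ≈ 5.400 * 0.583 ≈ 3.149
Standard error of the difference = 3.149·√2 ≈ 4.453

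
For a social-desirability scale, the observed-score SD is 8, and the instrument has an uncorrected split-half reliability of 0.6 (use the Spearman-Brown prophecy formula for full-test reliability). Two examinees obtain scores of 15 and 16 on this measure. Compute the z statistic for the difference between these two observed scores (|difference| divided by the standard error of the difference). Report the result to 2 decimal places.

0.18

r_full = 2·0.6 / (1 + 0.6) ≈ 0.75000
SEM = 8.00000 * √(1 − 0.75000) = 8.00000 * √0.25000 ≈ 8.00000 * 0.50000 ≈ 4.00000
SE_diff = SEM * √2 ≈ 4.00000 * 1.41421 ≈ 5.65685
z = |15 − 16| / 5.65685 = 1 / 5.65685 ≈ 0.17678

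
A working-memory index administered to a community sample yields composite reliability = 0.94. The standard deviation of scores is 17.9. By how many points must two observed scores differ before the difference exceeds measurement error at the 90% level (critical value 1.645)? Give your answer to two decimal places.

SEM = 17.900·√(1 − 0.940) ≈ 4.385
SE_diff = √2 · SEM ≈ 6.201
Minimum reliable difference = 1.645 · SE_diff ≈ 1.645 · 6.201 ≈ 10.200

10.20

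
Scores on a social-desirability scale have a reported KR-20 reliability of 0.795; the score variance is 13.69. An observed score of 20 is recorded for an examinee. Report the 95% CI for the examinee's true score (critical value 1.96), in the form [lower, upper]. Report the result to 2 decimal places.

[16.72, 23.28]

SD = √13.69 ≃ 3.7000
SEM = 3.7000 × √(1 − 0.7950) = 3.7000 × √0.2050 ≃ 3.7000 × 0.4528 ≃ 1.6752
1.96 × SEM ≃ 3.2835
Interval: (16.7165, 23.2835)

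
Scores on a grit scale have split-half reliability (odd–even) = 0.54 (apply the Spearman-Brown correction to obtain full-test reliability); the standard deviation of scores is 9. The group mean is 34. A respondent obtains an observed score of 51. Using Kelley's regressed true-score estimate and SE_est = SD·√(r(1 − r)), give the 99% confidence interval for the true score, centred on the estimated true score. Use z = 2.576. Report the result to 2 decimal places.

[35.31, 56.53]

r_full = 2·0.54 / (1 + 0.54) ≈ 0.70130
T̂ = 0.70130(51) + 0.29870(34) ≈ 45.92208
SE_est = SD × √(r(1 − r)) = 9.00000 × √0.20948 ≈ 9.00000 × 0.45769 ≈ 4.11920
99% CI: 45.92208 ± 10.61105 ≈ (35.31103, 56.53313)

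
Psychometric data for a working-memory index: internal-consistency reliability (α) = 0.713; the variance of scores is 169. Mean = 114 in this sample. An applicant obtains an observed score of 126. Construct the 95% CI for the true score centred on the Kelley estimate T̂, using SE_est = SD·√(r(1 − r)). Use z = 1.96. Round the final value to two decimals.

[111.03, 134.08]

SD = √169 ≈ 13.0000
Estimated true score = 0.7130·126 + (1 − 0.7130)·114 ≈ 122.5560
SE_est = SD · √(r(1 − r)) = 13.0000 · √0.2046 ≈ 13.0000 · 0.4524 ≈ 5.8807
95% CI: 122.5560 ± 11.5262 ≈ (111.0298, 134.0822)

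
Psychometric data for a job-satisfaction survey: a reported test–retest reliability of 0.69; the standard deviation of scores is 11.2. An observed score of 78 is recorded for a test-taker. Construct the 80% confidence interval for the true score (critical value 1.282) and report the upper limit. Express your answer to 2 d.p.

SEM = 11.2000 * √(1 − 0.6900) = 11.2000 * √0.3100 ≈ 11.2000 * 0.5568 ≈ 6.2359
Half-width = 1.282*6.2359 ≈ 7.9944
Upper bound: 78 + 7.9944 = 85.9944

85.99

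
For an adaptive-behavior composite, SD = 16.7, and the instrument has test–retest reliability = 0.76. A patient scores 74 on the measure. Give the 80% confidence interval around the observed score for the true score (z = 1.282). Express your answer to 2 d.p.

SEM = 16.70000 · √(1 − 0.76000) = 16.70000 · √0.24000 ≈ 16.70000 · 0.48990 ≈ 8.18130
1.282 · SEM ≈ 10.48842
CI = 74 ± 10.48842 → [63.51158, 84.48842]

[63.51, 84.49]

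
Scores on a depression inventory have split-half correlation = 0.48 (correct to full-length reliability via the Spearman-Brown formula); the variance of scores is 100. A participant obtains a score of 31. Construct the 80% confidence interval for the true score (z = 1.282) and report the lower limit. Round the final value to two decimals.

23.40

σ = 100^(1/2) = 10.00000
Full-length reliability (Spearman-Brown) = 2(0.48)/(1+0.48) ≈ 0.64865
The standard error of measurement is 10.00000·√(1 − 0.64865) ≈ 10.00000·0.59275 ≈ 5.92749.
Half-width = 1.282·5.92749 ≈ 7.59904
Lower bound: 31 − 7.59904 = 23.40096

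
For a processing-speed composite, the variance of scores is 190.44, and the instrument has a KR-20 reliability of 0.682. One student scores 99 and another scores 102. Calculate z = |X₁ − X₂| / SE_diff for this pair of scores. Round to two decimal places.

SD = √190.44 = 13.8000
The standard error of measurement is 13.8000·√(1 − 0.6820) ≈ 13.8000·0.5639 ≈ 7.7820.
SE_diff = SEM · √2 ≈ 7.7820 · 1.4142 ≈ 11.0054
z = 3 / 11.0054 ≈ 0.2726

0.27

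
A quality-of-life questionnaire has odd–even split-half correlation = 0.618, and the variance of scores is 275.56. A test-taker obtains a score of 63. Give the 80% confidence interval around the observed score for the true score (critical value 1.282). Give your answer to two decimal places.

SD = √275.56 ≈ 16.600
Full-length reliability (Spearman-Brown) = 2(0.618)/(1+0.618) ≈ 0.764
SEM = 16.600 × √(1 − 0.764) = 16.600 × √0.236 ≈ 16.600 × 0.486 ≈ 8.066
Margin = 1.282 × 8.066 ≈ 10.340
CI = 63 ± 10.340 → [52.660, 73.340]

[52.66, 73.34]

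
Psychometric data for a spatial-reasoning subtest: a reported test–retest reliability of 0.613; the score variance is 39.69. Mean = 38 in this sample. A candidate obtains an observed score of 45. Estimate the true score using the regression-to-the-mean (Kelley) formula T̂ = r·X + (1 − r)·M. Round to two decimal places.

T̂ = r·X + (1 − r)·M = 0.6130*45 + 0.3870*38 = 27.5850 + 14.7060 ≈ 42.2910

42.29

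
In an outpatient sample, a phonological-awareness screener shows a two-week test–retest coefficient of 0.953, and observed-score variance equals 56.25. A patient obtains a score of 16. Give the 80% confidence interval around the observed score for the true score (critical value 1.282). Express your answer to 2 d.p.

SD = √56.25 = 7.500
SEM = 7.500 × √(1 − 0.953) = 7.500 × √0.047 ≈ 7.500 × 0.217 ≈ 1.626
Half-width = 1.282×1.626 ≈ 2.084
CI = 16 ± 2.084 → [13.916, 18.084]

[13.92, 18.08]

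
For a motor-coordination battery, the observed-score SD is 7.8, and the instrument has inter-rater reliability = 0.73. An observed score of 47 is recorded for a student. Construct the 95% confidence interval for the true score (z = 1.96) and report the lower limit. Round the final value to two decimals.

39.06

SEM = 7.8000 * √(1 − 0.7300) = 7.8000 * √0.2700 ≈ 7.8000 * 0.5196 ≈ 4.0530
Half-width = 1.96*4.0530 ≈ 7.9439
Lower bound: 47 − 7.9439 = 39.0561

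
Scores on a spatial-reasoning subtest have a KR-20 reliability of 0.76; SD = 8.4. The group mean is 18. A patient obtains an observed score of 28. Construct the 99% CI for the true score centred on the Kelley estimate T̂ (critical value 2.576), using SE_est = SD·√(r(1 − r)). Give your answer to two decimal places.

[16.36, 34.84]

T̂ = 0.760(28) + 0.240(18) ≈ 25.600
SE_est = 8.400·√[r(1 − r)] ≈ 3.587
CI = 25.600 ± 2.576 * 3.587 → [16.359, 34.841]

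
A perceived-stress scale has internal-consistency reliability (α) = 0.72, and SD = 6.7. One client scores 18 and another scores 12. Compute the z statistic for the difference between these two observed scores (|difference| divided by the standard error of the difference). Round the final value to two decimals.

SEM = 6.7000 * √(1 − 0.7200) = 6.7000 * √0.2800 ≈ 6.7000 * 0.5292 ≈ 3.5453
Standard error of the difference = 3.5453·√2 ≈ 5.0138
z = 6 / 5.0138 ≈ 1.1967

1.20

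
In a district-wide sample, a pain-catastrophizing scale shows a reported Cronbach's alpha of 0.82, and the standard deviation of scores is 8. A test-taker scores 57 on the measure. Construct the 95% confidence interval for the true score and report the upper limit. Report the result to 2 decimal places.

63.65

SEM = 8.00000*√(1 − 0.82000) ≈ 3.39411
Half-width = 1.96*3.39411 ≈ 6.65246
Upper limit = 57 + 6.65246 ≈ 63.65246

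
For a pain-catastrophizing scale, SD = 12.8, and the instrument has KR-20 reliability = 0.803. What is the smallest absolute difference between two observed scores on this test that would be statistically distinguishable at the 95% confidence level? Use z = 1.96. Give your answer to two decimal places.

SEM = 12.800×√(1 − 0.803) ≈ 5.681
SE_diff = √2 × SEM ≈ 8.034
Smallest detectable difference = 1.96×8.034 ≈ 15.748

15.75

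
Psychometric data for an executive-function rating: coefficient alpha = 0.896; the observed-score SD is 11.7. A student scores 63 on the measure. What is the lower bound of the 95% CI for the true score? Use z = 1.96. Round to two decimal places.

55.60

The standard error of measurement is 11.7000×√(1 − 0.8960) ≈ 11.7000×0.3225 ≈ 3.7731.
Margin = 1.96 × 3.7731 ≈ 7.3953
Lower limit = 63 − 7.3953 ≈ 55.6047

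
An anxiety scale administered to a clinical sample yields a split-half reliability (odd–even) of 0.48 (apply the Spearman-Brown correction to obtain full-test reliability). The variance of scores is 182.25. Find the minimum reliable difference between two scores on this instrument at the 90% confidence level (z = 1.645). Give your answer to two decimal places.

18.62

σ = 182.25^(1/2) = 13.500
Spearman-Brown: r = 2(0.48) / (1 + 0.48) = 0.960 / 1.480 ≈ 0.649
SEM = 13.500 × √(1 − 0.649) = 13.500 × √0.351 ≈ 13.500 × 0.593 ≈ 8.002
Standard error of the difference = 8.002·√2 ≈ 11.317
Smallest detectable difference = 1.645×11.317 ≈ 18.616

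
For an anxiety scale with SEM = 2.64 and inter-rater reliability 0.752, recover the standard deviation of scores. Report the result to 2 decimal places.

5.30

σ = SEM·(1 − r)^(−1/2) ≈ 2.64*2.0080 ≈ 5.3012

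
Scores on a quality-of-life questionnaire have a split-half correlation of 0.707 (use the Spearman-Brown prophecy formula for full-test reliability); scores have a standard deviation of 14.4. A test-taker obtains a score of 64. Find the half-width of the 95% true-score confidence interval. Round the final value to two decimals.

11.69

Spearman-Brown: r = 2(0.707) / (1 + 0.707) = 1.4140 / 1.7070 ≈ 0.8284
SEM = 14.4000·√(1 − 0.8284) ≈ 5.9659
1.96 · SEM ≈ 11.6933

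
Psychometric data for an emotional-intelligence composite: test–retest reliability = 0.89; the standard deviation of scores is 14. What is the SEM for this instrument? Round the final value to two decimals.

SEM = 14.0000 * √(1 − 0.8900) = 14.0000 * √0.1100 ≃ 14.0000 * 0.3317 ≃ 4.6433

4.64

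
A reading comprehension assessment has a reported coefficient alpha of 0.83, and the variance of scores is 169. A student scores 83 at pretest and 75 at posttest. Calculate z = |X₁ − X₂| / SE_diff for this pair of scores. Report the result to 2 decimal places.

σ = 169^(1/2) = 13.0000
SEM = 13.0000 × √(1 − 0.8300) = 13.0000 × √0.1700 ≈ 13.0000 × 0.4123 ≈ 5.3600
Standard error of the difference = 5.3600·√2 ≈ 7.5802
z = |83 − 75| / 7.5802 = 8 / 7.5802 ≈ 1.0554

1.06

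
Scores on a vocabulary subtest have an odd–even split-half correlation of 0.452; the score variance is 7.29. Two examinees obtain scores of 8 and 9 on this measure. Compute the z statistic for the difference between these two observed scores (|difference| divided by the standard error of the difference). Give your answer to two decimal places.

0.43

SD = √7.29 ≈ 2.700
Spearman-Brown: r = 2(0.452) / (1 + 0.452) = 0.904 / 1.452 ≈ 0.623
SEM = 2.700 × √(1 − 0.623) = 2.700 × √0.377 ≈ 2.700 × 0.614 ≈ 1.659
Standard error of the difference = 1.659·√2 ≈ 2.346
z = |8 − 9| / 2.346 = 1 / 2.346 ≈ 0.426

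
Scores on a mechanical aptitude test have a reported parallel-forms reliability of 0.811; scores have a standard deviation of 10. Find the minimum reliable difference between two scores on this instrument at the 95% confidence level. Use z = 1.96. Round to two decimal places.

The standard error of measurement is 10.000*√(1 − 0.811) ≈ 10.000*0.435 ≈ 4.347.
SE_diff = √2 * SEM ≈ 6.148
Smallest detectable difference = 1.96*6.148 ≈ 12.050

12.05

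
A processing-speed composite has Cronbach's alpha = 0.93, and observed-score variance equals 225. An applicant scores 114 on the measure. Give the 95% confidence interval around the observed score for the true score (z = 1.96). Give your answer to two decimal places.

[106.22, 121.78]

SD = √225 ≈ 15.000
The standard error of measurement is 15.000·√(1 − 0.930) ≈ 15.000·0.265 ≈ 3.969.
1.96 · SEM ≈ 7.779
CI = 114 ± 7.779 → [106.221, 121.779]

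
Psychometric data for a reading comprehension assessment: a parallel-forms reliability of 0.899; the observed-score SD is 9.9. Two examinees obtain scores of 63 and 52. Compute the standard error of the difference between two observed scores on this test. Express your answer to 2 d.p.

4.45

SEM = 9.90000·√(1 − 0.89900) ≈ 3.14627
SE_diff = SEM · √2 ≈ 3.14627 · 1.41421 ≈ 4.44950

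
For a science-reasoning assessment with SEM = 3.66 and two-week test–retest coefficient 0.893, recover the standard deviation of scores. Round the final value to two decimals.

11.19

σ = SEM·(1 − r)^(−1/2) ≈ 3.66*3.0571 ≈ 11.1889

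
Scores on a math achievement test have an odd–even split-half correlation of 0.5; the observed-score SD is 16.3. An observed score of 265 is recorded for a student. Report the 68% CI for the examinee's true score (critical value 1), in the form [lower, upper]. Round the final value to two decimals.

[255.59, 274.41]

Full-length reliability (Spearman-Brown) = 2(0.5)/(1+0.5) ≈ 0.6667
SEM = 16.3000 × √(1 − 0.6667) = 16.3000 × √0.3333 ≈ 16.3000 × 0.5774 ≈ 9.4108
Margin = 1 × 9.4108 ≈ 9.4108
CI = 265 ± 9.4108 → [255.5892, 274.4108]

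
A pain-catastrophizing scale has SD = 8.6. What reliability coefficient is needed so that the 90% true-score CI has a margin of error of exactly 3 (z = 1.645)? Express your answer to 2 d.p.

0.96

SEM needed = half-width / z = 3/1.645 ≃ 1.8237
r = 1 − (SEM / SD)² = 1 − (1.8237 / 8.6)² ≃ 1 − 0.0450 ≃ 0.9550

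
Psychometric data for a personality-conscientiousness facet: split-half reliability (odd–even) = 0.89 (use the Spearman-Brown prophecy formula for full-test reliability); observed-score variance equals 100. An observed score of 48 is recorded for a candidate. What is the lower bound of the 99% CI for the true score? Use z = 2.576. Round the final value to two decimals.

41.79

SD = √100 ≈ 10.0000
Full-length reliability (Spearman-Brown) = 2(0.89)/(1+0.89) ≈ 0.9418
SEM = 10.0000 · √(1 − 0.9418) = 10.0000 · √0.0582 ≈ 10.0000 · 0.2412 ≈ 2.4125
Half-width = 2.576·2.4125 ≈ 6.2146
Lower bound: 48 − 6.2146 = 41.7854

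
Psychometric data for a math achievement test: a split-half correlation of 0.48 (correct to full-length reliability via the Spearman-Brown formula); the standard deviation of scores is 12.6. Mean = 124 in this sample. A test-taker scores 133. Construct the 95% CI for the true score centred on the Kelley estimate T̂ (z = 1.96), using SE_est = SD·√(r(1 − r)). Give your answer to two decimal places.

Full-length reliability (Spearman-Brown) = 2(0.48)/(1+0.48) ≈ 0.649
T̂ = 0.649(133) + 0.351(124) ≈ 129.838
SE_est = SD · √(r(1 − r)) = 12.600 · √0.228 ≈ 12.600 · 0.477 ≈ 6.015
95% CI: 129.838 ± 11.790 ≈ (118.048, 141.628)

[118.05, 141.63]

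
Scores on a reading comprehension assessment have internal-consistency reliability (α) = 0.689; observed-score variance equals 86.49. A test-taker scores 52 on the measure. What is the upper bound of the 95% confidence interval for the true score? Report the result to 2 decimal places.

62.17

SD = √86.49 ≈ 9.300
SEM = 9.300 · √(1 − 0.689) = 9.300 · √0.311 ≈ 9.300 · 0.558 ≈ 5.186
Margin = 1.96 · 5.186 ≈ 10.165
Upper bound: 52 + 10.165 = 62.165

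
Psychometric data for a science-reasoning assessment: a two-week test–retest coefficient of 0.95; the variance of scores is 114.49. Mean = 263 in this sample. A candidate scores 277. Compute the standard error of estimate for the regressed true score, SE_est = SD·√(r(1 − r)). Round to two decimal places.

2.33

σ = 114.49^(1/2) = 10.700
SE_est = SD × √(r(1 − r)) = 10.700 × √0.048 ≈ 10.700 × 0.218 ≈ 2.332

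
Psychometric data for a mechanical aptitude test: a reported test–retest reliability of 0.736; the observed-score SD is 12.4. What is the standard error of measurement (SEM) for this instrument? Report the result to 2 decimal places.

SEM = 12.400×√(1 − 0.736) ≃ 6.371

6.37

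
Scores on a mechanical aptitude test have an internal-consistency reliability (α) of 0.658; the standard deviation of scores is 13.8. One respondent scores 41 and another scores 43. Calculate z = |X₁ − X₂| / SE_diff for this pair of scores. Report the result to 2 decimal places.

SEM = 13.8000·√(1 − 0.6580) ≈ 8.0703
SE_diff = SEM · √2 ≈ 8.0703 · 1.4142 ≈ 11.4132
z = |41 − 43| / 11.4132 = 2 / 11.4132 ≈ 0.1752

0.18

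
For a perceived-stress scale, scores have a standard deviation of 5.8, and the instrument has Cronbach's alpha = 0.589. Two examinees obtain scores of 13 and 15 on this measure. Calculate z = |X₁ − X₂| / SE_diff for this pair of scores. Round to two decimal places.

0.38

The standard error of measurement is 5.8000·√(1 − 0.5890) ≈ 5.8000·0.6411 ≈ 3.7183.
Standard error of the difference = 3.7183·√2 ≈ 5.2585
z = 2 / 5.2585 ≈ 0.3803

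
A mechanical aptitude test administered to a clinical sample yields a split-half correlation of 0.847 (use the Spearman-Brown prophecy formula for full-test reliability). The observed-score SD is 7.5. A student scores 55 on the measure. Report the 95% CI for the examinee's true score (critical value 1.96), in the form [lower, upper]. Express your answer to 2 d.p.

r_full = 2·0.847 / (1 + 0.847) ≈ 0.9172
SEM = 7.5000 * √(1 − 0.9172) = 7.5000 * √0.0828 ≈ 7.5000 * 0.2878 ≈ 2.1586
Half-width = 1.96*2.1586 ≈ 4.2309
CI = 55 ± 4.2309 → [50.7691, 59.2309]

[50.77, 59.23]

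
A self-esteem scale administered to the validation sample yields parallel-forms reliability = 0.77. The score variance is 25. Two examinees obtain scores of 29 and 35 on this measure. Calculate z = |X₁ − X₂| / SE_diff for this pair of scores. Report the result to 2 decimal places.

σ = 25^(1/2) = 5.000
The standard error of measurement is 5.000·√(1 − 0.770) ≈ 5.000·0.480 ≈ 2.398.
SE_diff = SEM · √2 ≈ 2.398 · 1.414 ≈ 3.391
z = |29 − 35| / 3.391 = 6 / 3.391 ≈ 1.769

1.77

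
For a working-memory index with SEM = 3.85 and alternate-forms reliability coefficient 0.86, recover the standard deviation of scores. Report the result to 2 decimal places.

10.29

SD = 3.85 / √(1 − 0.86) ≃ 10.2896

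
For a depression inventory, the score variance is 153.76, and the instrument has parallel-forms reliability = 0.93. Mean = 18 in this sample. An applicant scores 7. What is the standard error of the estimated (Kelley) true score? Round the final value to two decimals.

σ = 153.76^(1/2) = 12.4000
SE_est = SD * √(r(1 − r)) = 12.4000 * √0.0651 ≈ 12.4000 * 0.2551 ≈ 3.1638

3.16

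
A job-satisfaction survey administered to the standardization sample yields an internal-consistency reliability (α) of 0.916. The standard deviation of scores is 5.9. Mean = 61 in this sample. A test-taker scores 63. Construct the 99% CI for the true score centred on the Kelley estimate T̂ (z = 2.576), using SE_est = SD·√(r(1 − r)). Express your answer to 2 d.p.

Estimated true score = 0.916*63 + (1 − 0.916)*61 ≈ 62.832
SE_est = 5.900*√(0.916*0.084) ≈ 1.637
CI = 62.832 ± 2.576 * 1.637 → [58.616, 67.048]

[58.62, 67.05]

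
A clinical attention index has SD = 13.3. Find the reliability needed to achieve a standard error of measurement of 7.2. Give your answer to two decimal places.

0.71

Required reliability = 1 − (SEM/SD)² = 1 − 0.2931 ≈ 0.7069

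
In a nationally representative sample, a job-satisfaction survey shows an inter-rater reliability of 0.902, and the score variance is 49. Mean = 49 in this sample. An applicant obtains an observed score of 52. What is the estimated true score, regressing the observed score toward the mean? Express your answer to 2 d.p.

T̂ = r·X + (1 − r)·M = 0.90200×52 + 0.09800×49 = 46.90400 + 4.80200 ≈ 51.70600

51.71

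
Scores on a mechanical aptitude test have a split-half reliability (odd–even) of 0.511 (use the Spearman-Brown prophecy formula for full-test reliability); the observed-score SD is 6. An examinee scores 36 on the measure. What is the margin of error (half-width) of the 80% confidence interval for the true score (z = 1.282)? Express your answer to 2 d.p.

4.38

r_full = 2·0.511 / (1 + 0.511) ≈ 0.6764
SEM = 6.0000 * √(1 − 0.6764) = 6.0000 * √0.3236 ≈ 6.0000 * 0.5689 ≈ 3.4133
Margin = 1.282 * 3.4133 ≈ 4.3758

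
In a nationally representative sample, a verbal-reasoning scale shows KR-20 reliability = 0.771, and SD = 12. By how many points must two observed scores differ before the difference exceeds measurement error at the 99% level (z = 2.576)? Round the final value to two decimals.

20.92

The standard error of measurement is 12.000·√(1 − 0.771) ≈ 12.000·0.479 ≈ 5.742.
SE_diff = SEM · √2 ≈ 5.742 · 1.414 ≈ 8.121
Minimum reliable difference = 2.576 · SE_diff ≈ 2.576 · 8.121 ≈ 20.920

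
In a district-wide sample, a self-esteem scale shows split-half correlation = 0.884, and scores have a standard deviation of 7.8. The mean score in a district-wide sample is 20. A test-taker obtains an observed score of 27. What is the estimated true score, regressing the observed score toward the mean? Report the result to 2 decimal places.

26.57

r_full = 2·0.884 / (1 + 0.884) ≈ 0.938
Estimated true score = 0.938·27 + (1 − 0.938)·20 ≈ 26.569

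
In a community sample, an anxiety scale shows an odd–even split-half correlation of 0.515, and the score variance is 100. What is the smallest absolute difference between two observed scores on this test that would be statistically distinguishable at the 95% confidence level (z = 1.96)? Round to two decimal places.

σ = 100^(1/2) = 10.0000
r_full = 2·0.515 / (1 + 0.515) ≈ 0.6799
The standard error of measurement is 10.0000×√(1 − 0.6799) ≈ 10.0000×0.5658 ≈ 5.6580.
SE_diff = SEM × √2 ≈ 5.6580 × 1.4142 ≈ 8.0016
Smallest detectable difference = 1.96×8.0016 ≈ 15.6832

15.68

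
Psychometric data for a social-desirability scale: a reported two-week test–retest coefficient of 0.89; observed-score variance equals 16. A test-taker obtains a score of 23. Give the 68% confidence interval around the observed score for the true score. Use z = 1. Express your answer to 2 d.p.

σ = 16^(1/2) = 4.000
SEM = 4.000*√(1 − 0.890) ≈ 1.327
Margin = 1 * 1.327 ≈ 1.327
CI = 23 ± 1.327 → [21.673, 24.327]

[21.67, 24.33]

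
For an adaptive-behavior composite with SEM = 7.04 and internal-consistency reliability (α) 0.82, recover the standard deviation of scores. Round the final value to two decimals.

16.59

SD = SEM / √(1 − r) = 7.04 / √0.1800 ≈ 7.04 / 0.4243 ≈ 16.5934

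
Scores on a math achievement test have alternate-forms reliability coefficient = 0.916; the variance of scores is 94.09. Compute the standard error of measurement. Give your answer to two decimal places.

SD = √94.09 = 9.7000
SEM = 9.7000 × √(1 − 0.9160) = 9.7000 × √0.0840 ≈ 9.7000 × 0.2898 ≈ 2.8113

2.81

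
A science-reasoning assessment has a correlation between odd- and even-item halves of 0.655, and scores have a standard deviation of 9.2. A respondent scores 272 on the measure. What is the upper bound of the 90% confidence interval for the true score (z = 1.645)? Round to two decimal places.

r_full = 2·0.655 / (1 + 0.655) ≈ 0.7915
The standard error of measurement is 9.2000·√(1 − 0.7915) ≈ 9.2000·0.4566 ≈ 4.2005.
Half-width = 1.645·4.2005 ≈ 6.9098
Upper bound: 272 + 6.9098 = 278.9098

278.91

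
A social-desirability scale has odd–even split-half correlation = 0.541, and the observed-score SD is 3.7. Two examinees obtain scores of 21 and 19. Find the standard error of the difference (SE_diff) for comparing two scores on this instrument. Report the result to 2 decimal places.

2.86

Spearman-Brown: r = 2(0.541) / (1 + 0.541) = 1.082 / 1.541 ≈ 0.702
SEM = 3.700 · √(1 − 0.702) = 3.700 · √0.298 ≈ 3.700 · 0.546 ≈ 2.019
SE_diff = √2 · SEM ≈ 2.856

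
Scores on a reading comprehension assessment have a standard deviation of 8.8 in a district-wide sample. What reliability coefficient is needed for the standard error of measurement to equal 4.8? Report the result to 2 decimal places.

Required reliability = 1 − (SEM/SD)² = 1 − 0.2975 ≈ 0.7025

0.70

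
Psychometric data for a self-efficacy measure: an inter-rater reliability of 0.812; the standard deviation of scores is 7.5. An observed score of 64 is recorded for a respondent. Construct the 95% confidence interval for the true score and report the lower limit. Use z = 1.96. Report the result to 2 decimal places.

57.63

SEM = 7.5000 · √(1 − 0.8120) = 7.5000 · √0.1880 ≈ 7.5000 · 0.4336 ≈ 3.2519
Margin = 1.96 · 3.2519 ≈ 6.3738
Lower limit = 64 − 6.3738 ≈ 57.6262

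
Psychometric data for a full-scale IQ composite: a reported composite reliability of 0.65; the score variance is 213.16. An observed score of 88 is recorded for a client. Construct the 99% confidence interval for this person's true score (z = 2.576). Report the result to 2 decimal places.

SD = √213.16 = 14.60000
SEM = 14.60000 × √(1 − 0.65000) = 14.60000 × √0.35000 ≈ 14.60000 × 0.59161 ≈ 8.63748
Margin = 2.576 × 8.63748 ≈ 22.25014
99% CI: 88 ± 22.25014 = [65.74986, 110.25014]

[65.75, 110.25]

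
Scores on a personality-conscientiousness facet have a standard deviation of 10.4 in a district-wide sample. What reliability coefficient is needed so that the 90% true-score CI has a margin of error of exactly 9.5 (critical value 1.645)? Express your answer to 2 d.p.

0.69

SEM needed = half-width / z = 9.5/1.645 ≈ 5.77508
Required reliability = 1 − (SEM/SD)² = 1 − 0.30835 ≈ 0.69165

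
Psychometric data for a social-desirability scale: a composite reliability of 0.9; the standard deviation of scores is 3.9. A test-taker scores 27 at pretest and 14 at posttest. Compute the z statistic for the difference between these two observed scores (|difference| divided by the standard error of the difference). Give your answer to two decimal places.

7.45

The standard error of measurement is 3.900*√(1 − 0.900) ≈ 3.900*0.316 ≈ 1.233.
SE_diff = √2 * SEM ≈ 1.744
z = 13 / 1.744 ≈ 7.454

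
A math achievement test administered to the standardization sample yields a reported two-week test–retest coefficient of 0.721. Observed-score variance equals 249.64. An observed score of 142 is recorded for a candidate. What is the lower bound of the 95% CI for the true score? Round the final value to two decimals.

125.64

σ = 249.64^(1/2) = 15.80000
The standard error of measurement is 15.80000·√(1 − 0.72100) ≈ 15.80000·0.52820 ≈ 8.34563.
1.96 · SEM ≈ 16.35744
Lower bound: 142 − 16.35744 = 125.64256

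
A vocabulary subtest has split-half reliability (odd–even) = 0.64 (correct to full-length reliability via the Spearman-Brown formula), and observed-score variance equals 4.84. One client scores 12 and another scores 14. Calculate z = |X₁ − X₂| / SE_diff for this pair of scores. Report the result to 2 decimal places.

SD = √4.84 ≃ 2.200
Spearman-Brown: r = 2(0.64) / (1 + 0.64) = 1.280 / 1.640 ≃ 0.780
SEM = 2.200 * √(1 − 0.780) = 2.200 * √0.220 ≃ 2.200 * 0.469 ≃ 1.031
SE_diff = SEM * √2 ≃ 1.031 * 1.414 ≃ 1.458
z = |12 − 14| / 1.458 = 2 / 1.458 ≃ 1.372

1.37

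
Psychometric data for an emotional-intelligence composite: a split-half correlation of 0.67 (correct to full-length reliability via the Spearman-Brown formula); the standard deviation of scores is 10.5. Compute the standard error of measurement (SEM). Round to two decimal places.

4.67

Full-length reliability (Spearman-Brown) = 2(0.67)/(1+0.67) ≈ 0.80240
SEM = 10.50000×√(1 − 0.80240) ≈ 4.66754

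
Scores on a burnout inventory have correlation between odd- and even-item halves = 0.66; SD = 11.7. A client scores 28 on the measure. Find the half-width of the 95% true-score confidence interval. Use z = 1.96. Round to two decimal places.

Full-length reliability (Spearman-Brown) = 2(0.66)/(1+0.66) ≈ 0.795
SEM = 11.700·√(1 − 0.795) ≈ 5.295
Half-width = 1.96·5.295 ≈ 10.378

10.38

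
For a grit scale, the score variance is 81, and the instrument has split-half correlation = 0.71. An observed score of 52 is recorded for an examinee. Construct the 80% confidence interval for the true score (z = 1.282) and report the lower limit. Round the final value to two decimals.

SD = √81 = 9.000
r_full = 2·0.71 / (1 + 0.71) ≈ 0.830
The standard error of measurement is 9.000×√(1 − 0.830) ≈ 9.000×0.412 ≈ 3.706.
Half-width = 1.282×3.706 ≈ 4.752
Lower bound: 52 − 4.752 = 47.248

47.25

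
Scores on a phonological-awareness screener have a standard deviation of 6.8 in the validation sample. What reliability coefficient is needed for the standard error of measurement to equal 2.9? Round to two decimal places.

r = 1 − (2.9000/6.8)² ≈ 1 − 0.1819 ≈ 0.8181

0.82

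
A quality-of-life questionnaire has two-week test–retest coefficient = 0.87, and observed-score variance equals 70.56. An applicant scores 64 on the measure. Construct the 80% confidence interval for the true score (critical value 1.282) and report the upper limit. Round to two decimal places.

67.88

σ = 70.56^(1/2) = 8.400
SEM = 8.400 * √(1 − 0.870) = 8.400 * √0.130 ≈ 8.400 * 0.361 ≈ 3.029
Margin = 1.282 * 3.029 ≈ 3.883
Upper bound: 64 + 3.883 = 67.883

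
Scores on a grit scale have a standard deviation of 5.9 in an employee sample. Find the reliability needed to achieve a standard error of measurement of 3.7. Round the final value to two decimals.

0.61

r = 1 − (SEM / SD)² = 1 − (3.70000 / 5.9)² ≃ 1 − 0.39328 ≃ 0.60672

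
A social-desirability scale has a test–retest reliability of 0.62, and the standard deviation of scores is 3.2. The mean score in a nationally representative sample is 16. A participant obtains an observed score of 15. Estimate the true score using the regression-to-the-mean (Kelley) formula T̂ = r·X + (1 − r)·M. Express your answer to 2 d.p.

15.38

T̂ = r·X + (1 − r)·M = 0.6200*15 + 0.3800*16 = 9.3000 + 6.0800 ≃ 15.3800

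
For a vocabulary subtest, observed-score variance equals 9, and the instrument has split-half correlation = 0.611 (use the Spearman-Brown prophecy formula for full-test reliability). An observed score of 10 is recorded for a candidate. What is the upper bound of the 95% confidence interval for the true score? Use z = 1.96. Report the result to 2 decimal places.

12.89

SD = √9 ≃ 3.0000
r_full = 2·0.611 / (1 + 0.611) ≃ 0.7585
SEM = 3.0000 * √(1 − 0.7585) = 3.0000 * √0.2415 ≃ 3.0000 * 0.4914 ≃ 1.4742
1.96 * SEM ≃ 2.8894
Upper limit = 10 + 2.8894 ≃ 12.8894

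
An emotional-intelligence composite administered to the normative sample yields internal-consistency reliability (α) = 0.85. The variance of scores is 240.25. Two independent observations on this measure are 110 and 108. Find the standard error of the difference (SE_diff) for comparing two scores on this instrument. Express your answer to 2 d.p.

8.49

SD = √240.25 ≈ 15.500
SEM = 15.500 × √(1 − 0.850) = 15.500 × √0.150 ≈ 15.500 × 0.387 ≈ 6.003
Standard error of the difference = 6.003·√2 ≈ 8.490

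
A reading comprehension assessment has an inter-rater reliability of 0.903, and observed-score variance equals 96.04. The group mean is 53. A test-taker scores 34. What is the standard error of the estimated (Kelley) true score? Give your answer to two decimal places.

2.90

SD = √96.04 ≈ 9.80000
SE_est = 9.80000·√[r(1 − r)] ≈ 2.90039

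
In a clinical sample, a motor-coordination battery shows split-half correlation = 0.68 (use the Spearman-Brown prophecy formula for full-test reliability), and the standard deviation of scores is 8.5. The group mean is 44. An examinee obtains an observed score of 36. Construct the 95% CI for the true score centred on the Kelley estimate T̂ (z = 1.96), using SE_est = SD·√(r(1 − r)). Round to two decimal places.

r_full = 2·0.68 / (1 + 0.68) ≈ 0.810
T̂ = r·X + (1 − r)·M = 0.810×36 + 0.190×44 ≈ 29.143 + 8.381 ≈ 37.524
SE_est = SD × √(r(1 − r)) = 8.500 × √0.154 ≈ 8.500 × 0.393 ≈ 3.338
95% CI: 37.524 ± 6.542 ≈ (30.982, 44.066)

[30.98, 44.07]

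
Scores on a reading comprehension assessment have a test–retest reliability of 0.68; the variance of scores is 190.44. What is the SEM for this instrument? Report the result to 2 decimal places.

SD = √190.44 = 13.800
SEM = 13.800·√(1 − 0.680) ≈ 7.806

7.81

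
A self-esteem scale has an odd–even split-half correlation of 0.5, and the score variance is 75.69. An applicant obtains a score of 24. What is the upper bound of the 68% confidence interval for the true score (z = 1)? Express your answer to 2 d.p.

29.02

σ = 75.69^(1/2) = 8.7000
r_full = 2·0.5 / (1 + 0.5) ≈ 0.6667
SEM = 8.7000 · √(1 − 0.6667) = 8.7000 · √0.3333 ≈ 8.7000 · 0.5774 ≈ 5.0229
1 · SEM ≈ 5.0229
Upper limit = 24 + 5.0229 ≈ 29.0229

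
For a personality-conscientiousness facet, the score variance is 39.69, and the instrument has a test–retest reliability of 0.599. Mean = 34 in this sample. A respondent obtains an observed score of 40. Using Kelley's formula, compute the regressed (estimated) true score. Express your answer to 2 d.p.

T̂ = 0.5990(40) + 0.4010(34) ≈ 37.5940

37.59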